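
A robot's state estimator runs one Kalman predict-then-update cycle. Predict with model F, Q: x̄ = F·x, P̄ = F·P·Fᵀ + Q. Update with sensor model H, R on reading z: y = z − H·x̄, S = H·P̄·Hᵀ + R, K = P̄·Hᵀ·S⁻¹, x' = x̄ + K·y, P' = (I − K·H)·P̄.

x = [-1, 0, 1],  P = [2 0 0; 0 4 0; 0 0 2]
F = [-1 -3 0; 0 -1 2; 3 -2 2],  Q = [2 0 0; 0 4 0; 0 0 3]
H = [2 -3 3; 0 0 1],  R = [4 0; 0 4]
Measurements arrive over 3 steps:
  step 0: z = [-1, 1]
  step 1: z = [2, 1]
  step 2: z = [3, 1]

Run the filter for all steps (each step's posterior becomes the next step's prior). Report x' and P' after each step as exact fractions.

step 0: x' = [2317/1153, 2962/1153, 1025/1153], P' = [21410/1153 12288/1153 -1554/1153; 12288/1153 10824/1153 2500/1153; -1554/1153 2500/1153 3618/1153]
step 1: x' = [-19995804/5747575, -9395313/5747575, 7453218/5747575], P' = [148463444/5747575 57536568/5747575 -39081348/5747575; 57536568/5747575 34163496/5747575 -5032356/5747575; -39081348/5747575 -5032356/5747575 21134216/5747575]
step 2: x' = [21636095284/8750640401, 37767460402/26251921203, 20531369416/26251921203], P' = [219379903498/8750640401 87579139012/8750640401 -55911247004/8750640401; 87579139012/8750640401 158795340208/26251921203 -21000256052/26251921203; -55911247004/8750640401 -21000256052/26251921203 92114034856/26251921203]

step 0: x̄ = F·x = [1, 2, -1]
step 0: P̄ = F·P·Fᵀ + Q = [40 12 18; 12 16 16; 18 16 45]
step 0: y = z − H·x̄ = [6, 2]
step 0: S = H·P̄·Hᵀ + R = [497 123; 123 49]
step 0: K = P̄·Hᵀ·S⁻¹ = [647/2306 -777/2306; -99/1153 625/1153; 123/2306 1809/2306]
step 0: x' = x̄ + K·y = [2317/1153, 2962/1153, 1025/1153]
step 0: P' = (I − K·H)·P̄ = [21410/1153 12288/1153 -1554/1153; 12288/1153 10824/1153 2500/1153; -1554/1153 2500/1153 3618/1153]
step 1: x̄ = F·x = [-11203/1153, -912/1153, 3077/1153]
step 1: P̄ = F·P·Fᵀ + Q = [194860/1153 32868/1153 -97194/1153; 32868/1153 19908/1153 -25068/1153; -97194/1153 -25068/1153 67813/1153]
step 1: y = z − H·x̄ = [12745/1153, -1924/1153]
step 1: S = H·P̄·Hᵀ + R = [464021/1153 84255/1153; 84255/1153 72425/1153]
step 1: K = P̄·Hᵀ·S⁻¹ = [353657/1149515 -9770337/5747575; -125721/1149515 -1258089/5747575; 16851/1149515 5283554/5747575]
step 1: x' = x̄ + K·y = [-19995804/5747575, -9395313/5747575, 7453218/5747575]
step 1: P' = (I − K·H)·P̄ = [148463444/5747575 57536568/5747575 -39081348/5747575; 57536568/5747575 34163496/5747575 -5032356/5747575; -39081348/5747575 -5032356/5747575 21134216/5747575]
step 2: x̄ = F·x = [48181743/5747575, 24301749/5747575, -1051614/229903]
step 2: P̄ = F·P·Fᵀ + Q = [812649466/5747575 268383888/5747575 -21392340/229903; 268383888/5747575 161820084/5747575 -8961592/229903; -21392340/229903 -8961592/229903 18217937/229903]
step 2: y = z − H·x̄ = [72655536/5747575, 1281517/229903]
step 2: S = H·P̄·Hᵀ + R = [3223412489/5747575 38753907/229903; 38753907/229903 19137549/229903]
step 2: K = P̄·Hᵀ·S⁻¹ = [2072162237/8750640401 -13977811751/8750640401; -1159329559/8750640401 -5250064013/26251921203; 322949225/8750640401 23028508714/26251921203]
step 2: x' = x̄ + K·y = [21636095284/8750640401, 37767460402/26251921203, 20531369416/26251921203]
step 2: P' = (I − K·H)·P̄ = [219379903498/8750640401 87579139012/8750640401 -55911247004/8750640401; 87579139012/8750640401 158795340208/26251921203 -21000256052/26251921203; -55911247004/8750640401 -21000256052/26251921203 92114034856/26251921203]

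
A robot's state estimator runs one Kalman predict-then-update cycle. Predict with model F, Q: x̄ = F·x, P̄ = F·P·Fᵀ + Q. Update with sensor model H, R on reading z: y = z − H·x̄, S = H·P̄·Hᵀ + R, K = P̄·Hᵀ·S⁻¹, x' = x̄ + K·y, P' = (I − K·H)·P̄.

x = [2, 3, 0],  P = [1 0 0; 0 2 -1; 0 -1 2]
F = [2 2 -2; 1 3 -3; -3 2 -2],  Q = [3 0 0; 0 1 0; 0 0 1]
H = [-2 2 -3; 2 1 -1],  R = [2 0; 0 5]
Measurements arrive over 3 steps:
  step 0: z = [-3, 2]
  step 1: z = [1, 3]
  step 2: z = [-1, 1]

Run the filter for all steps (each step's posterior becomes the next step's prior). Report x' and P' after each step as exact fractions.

step 0: x' = [288/245, 916/539, 3471/2695], P' = [2047/3185 -76/637 -1406/3185; -76/637 47413/7007 33186/7007; -1406/3185 33186/7007 130458/35035]
step 1: x' = [232573362/218124541, 70689963/218124541, -193252481/218124541], P' = [137193687/218124541 5957608/218124541 -71324098/218124541; 5957608/218124541 893081849/218124541 598934890/218124541; -71324098/218124541 598934890/218124541 487812314/218124541]
step 2: x' = [15822758732/27518470125, 30892359067/27518470125, 6154332117/9172823375], P' = [741790476197/1183294215375 68767575232/1183294215375 -119781838218/394431405125; 68767575232/1183294215375 4258779611567/1183294215375 936220760242/394431405125; -119781838218/394431405125 936220760242/394431405125 771696688626/394431405125]

step 0: x̄ = F·x = [10, 11, 0]
step 0: P̄ = F·P·Fᵀ + Q = [31 38 18; 38 56 33; 18 33 34]
step 0: y = z − H·x̄ = [-5, -29]
step 0: S = H·P̄·Hᵀ + R = [172 -71; -71 233]
step 0: K = P̄·Hᵀ·S⁻¹ = [-318/3185 1024/3185; -1530/7007 2511/7007; -14291/35035 908/35035]
step 0: x' = x̄ + K·y = [288/245, 916/539, 3471/2695]
step 0: P' = (I − K·H)·P̄ = [2047/3185 -76/637 -1406/3185; -76/637 47413/7007 33186/7007; -1406/3185 33186/7007 130458/35035]
step 1: x̄ = F·x = [1222/385, 1299/539, -7286/2695]
step 1: P̄ = F·P·Fᵀ + Q = [8737/715 9980/1001 -2146/5005; 9980/1001 89247/7007 13485/7007; -2146/5005 13485/7007 244908/35035]
step 1: y = z − H·x̄ = [-3009/539, -22804/2695]
step 1: S = H·P̄·Hᵀ + R = [397574/7007 67261/7007; 67261/7007 3901208/35035]
step 1: K = P̄·Hᵀ·S⁻¹ = [-24249932/218124541 70333816/218124541; -11278094/218124541 61212435/218124541; -61459483/218124541 -6305124/218124541]
step 1: x' = x̄ + K·y = [232573362/218124541, 70689963/218124541, -193252481/218124541]
step 1: P' = (I − K·H)·P̄ = [137193687/218124541 5957608/218124541 -71324098/218124541; 5957608/218124541 893081849/218124541 598934890/218124541; -71324098/218124541 598934890/218124541 487812314/218124541]
step 2: x̄ = F·x = [993031612/218124541, 53915826/11480239, -169835198/218124541]
step 2: P̄ = F·P·Fᵀ + Q = [2553499551/218124541 104778280/11480239 -245628002/218124541; 104778280/11480239 129801469/11480239 7662805/11480239; -245628002/218124541 7662805/11480239 1257584784/218124541]
step 2: y = z − H·x̄ = [-790368299/218124541, -155903925/11480239]
step 2: S = H·P̄·Hᵀ + R = [11212467862/218124541 143543797/11480239; 143543797/11480239 1246468858/11480239]
step 2: K = P̄·Hᵀ·S⁻¹ = [-134004628984/1183294215375 382338808456/1183294215375; -22981384754/1183294215375 317530496261/1183294215375; -101542434479/394431405125 -15007920964/394431405125]
step 2: x' = x̄ + K·y = [15822758732/27518470125, 30892359067/27518470125, 6154332117/9172823375]
step 2: P' = (I − K·H)·P̄ = [741790476197/1183294215375 68767575232/1183294215375 -119781838218/394431405125; 68767575232/1183294215375 4258779611567/1183294215375 936220760242/394431405125; -119781838218/394431405125 936220760242/394431405125 771696688626/394431405125]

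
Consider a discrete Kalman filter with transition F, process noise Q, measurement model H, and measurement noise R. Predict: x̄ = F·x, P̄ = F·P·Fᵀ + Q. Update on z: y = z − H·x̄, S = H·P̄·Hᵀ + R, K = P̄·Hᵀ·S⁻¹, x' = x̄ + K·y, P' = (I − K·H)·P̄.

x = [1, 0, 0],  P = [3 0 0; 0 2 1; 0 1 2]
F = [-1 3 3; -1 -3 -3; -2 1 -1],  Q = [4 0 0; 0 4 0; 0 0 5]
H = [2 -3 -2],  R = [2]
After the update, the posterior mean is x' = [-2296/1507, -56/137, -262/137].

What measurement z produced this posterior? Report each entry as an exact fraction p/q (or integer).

z = [2]

x̄ = F·x = [-1, -1, -2]
P̄ = F·P·Fᵀ + Q = [61 -51 6; -51 61 6; 6 6 19]
S = H·P̄·Hᵀ + R = [1507]
K = P̄·Hᵀ·S⁻¹ = [263/1507; -27/137; -4/137]
x' − x̄ = [-789/1507, 81/137, 12/137] = K·y
y = (KᵀK)⁻¹·Kᵀ·(x' − x̄) = [-3]
z = y + H·x̄ = [-3] + [5] = [2]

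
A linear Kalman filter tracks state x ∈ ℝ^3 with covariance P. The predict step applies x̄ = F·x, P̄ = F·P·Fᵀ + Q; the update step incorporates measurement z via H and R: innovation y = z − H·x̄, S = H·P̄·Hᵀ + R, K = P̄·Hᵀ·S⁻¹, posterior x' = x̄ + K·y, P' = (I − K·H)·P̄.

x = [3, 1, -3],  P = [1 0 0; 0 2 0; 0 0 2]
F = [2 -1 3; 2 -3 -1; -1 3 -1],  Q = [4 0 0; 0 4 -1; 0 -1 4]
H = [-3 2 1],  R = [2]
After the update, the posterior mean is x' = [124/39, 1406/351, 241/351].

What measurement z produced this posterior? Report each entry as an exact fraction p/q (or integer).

z = [-1]

x̄ = F·x = [-4, 6, 3]
P̄ = F·P·Fᵀ + Q = [28 4 -14; 4 28 -19; -14 -19 25]
S = H·P̄·Hᵀ + R = [351]
K = P̄·Hᵀ·S⁻¹ = [-10/39; 25/351; 29/351]
x' − x̄ = [280/39, -700/351, -812/351] = K·y
y = (KᵀK)⁻¹·Kᵀ·(x' − x̄) = [-28]
z = y + H·x̄ = [-28] + [27] = [-1]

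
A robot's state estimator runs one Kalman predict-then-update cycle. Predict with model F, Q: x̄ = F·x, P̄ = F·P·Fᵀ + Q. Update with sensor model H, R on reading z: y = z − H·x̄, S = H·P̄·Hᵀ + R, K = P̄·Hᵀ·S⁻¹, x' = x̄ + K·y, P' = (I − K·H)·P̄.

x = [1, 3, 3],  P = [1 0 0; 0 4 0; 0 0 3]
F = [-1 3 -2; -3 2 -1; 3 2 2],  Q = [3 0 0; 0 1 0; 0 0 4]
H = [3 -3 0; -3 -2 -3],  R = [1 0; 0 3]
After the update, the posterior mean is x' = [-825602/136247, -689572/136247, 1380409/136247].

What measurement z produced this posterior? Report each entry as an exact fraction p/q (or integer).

z = [-3, -2]

x̄ = F·x = [2, 0, 15]
P̄ = F·P·Fᵀ + Q = [52 33 9; 33 29 1; 9 1 41]
S = H·P̄·Hᵀ + R = [136 -267; -267 1526]
K = P̄·Hᵀ·S⁻¹ = [20499/136247 -18645/136247; -24408/136247 -18556/136247; -3960/136247 -14264/136247]
x' − x̄ = [-1098096/136247, -689572/136247, -663296/136247] = K·y
y = (KᵀK)⁻¹·Kᵀ·(x' − x̄) = [-9, 49]
z = y + H·x̄ = [-9, 49] + [6, -51] = [-3, -2]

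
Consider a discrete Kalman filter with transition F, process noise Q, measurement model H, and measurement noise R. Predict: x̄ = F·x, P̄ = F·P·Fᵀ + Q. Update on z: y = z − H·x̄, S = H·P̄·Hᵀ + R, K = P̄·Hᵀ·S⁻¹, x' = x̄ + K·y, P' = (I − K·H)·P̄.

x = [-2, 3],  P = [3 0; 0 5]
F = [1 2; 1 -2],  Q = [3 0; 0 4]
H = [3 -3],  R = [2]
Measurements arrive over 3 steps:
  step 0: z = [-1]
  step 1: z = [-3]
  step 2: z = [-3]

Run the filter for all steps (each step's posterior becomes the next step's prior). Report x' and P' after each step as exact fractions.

step 0: x' = [-1633/785, -1396/785], P' = [3769/785 3683/785; 3683/785 3771/785]
step 1: x' = [-748632/594049, -144985/594049], P' = [1595931/594049 1501421/594049; 1501421/594049 1538573/594049]
step 2: x' = [-459158341/260167697, -8652994/11311639], P' = [686318237/260167697 28092409/11311639; 28092409/11311639 28847113/11311639]

step 0: x̄ = F·x = [4, -8]
step 0: P̄ = F·P·Fᵀ + Q = [26 -17; -17 27]
step 0: y = z − H·x̄ = [-37]
step 0: S = H·P̄·Hᵀ + R = [785]
step 0: K = P̄·Hᵀ·S⁻¹ = [129/785; -132/785]
step 0: x' = x̄ + K·y = [-1633/785, -1396/785]
step 0: P' = (I − K·H)·P̄ = [3769/785 3683/785; 3683/785 3771/785]
step 1: x̄ = F·x = [-885/157, 1159/785]
step 1: P̄ = F·P·Fᵀ + Q = [7188/157 -2263/157; -2263/157 7261/785]
step 1: y = z − H·x̄ = [14397/785]
step 1: S = H·P̄·Hᵀ + R = [594049/785]
step 1: K = P̄·Hᵀ·S⁻¹ = [141765/594049; -55728/594049]
step 1: x' = x̄ + K·y = [-748632/594049, -144985/594049]
step 1: P' = (I − K·H)·P̄ = [1595931/594049 1501421/594049; 1501421/594049 1538573/594049]
step 2: x̄ = F·x = [-1038602/594049, -458662/594049]
step 2: P̄ = F·P·Fᵀ + Q = [15538054/594049 -4558361/594049; -4558361/594049 4120735/594049]
step 2: y = z − H·x̄ = [-42327/594049]
step 2: S = H·P̄·Hᵀ + R = [260167697/594049]
step 2: K = P̄·Hᵀ·S⁻¹ = [60289245/260167697; -1132056/11311639]
step 2: x' = x̄ + K·y = [-459158341/260167697, -8652994/11311639]
step 2: P' = (I − K·H)·P̄ = [686318237/260167697 28092409/11311639; 28092409/11311639 28847113/11311639]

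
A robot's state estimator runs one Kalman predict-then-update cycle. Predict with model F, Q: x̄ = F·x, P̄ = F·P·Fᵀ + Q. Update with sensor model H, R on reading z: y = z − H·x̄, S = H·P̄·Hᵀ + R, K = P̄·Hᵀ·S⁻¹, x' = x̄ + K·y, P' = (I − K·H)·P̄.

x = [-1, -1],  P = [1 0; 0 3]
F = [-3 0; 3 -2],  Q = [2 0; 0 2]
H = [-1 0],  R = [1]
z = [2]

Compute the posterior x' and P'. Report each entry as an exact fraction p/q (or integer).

x' = [-19/12, 11/4]
P' = [11/12 -3/4; -3/4 65/4]

x̄ = F·x = [3, -1]
P̄ = F·P·Fᵀ + Q = [11 -9; -9 23]
y = z − H·x̄ = [5]
S = H·P̄·Hᵀ + R = [12]
K = P̄·Hᵀ·S⁻¹ = [-11/12; 3/4]
x' = x̄ + K·y = [-19/12, 11/4]
P' = (I − K·H)·P̄ = [11/12 -3/4; -3/4 65/4]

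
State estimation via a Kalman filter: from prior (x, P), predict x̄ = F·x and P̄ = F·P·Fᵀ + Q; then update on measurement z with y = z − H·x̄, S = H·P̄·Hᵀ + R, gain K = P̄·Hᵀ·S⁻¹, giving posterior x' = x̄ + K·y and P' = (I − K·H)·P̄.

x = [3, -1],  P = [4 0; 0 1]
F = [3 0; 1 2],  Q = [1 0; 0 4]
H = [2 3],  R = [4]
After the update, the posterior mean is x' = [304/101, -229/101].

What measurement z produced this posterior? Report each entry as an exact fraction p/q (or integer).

x̄ = F·x = [9, 1]
P̄ = F·P·Fᵀ + Q = [37 12; 12 12]
S = H·P̄·Hᵀ + R = [404]
K = P̄·Hᵀ·S⁻¹ = [55/202; 15/101]
x' − x̄ = [-605/101, -330/101] = K·y
y = (KᵀK)⁻¹·Kᵀ·(x' − x̄) = [-22]
z = y + H·x̄ = [-22] + [21] = [-1]

z = [-1]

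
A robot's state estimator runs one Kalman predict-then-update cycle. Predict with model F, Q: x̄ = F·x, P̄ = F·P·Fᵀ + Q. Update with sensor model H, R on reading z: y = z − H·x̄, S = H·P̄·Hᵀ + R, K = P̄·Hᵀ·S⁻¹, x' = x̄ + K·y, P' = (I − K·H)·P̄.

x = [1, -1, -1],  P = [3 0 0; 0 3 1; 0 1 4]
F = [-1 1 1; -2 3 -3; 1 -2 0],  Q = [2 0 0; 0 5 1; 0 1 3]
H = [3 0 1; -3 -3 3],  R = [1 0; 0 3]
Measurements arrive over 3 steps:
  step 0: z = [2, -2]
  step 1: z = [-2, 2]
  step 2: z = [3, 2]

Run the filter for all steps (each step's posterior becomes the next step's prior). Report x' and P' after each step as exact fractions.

step 0: x̄ = F·x = [-3, -2, 3]
step 0: P̄ = F·P·Fᵀ + Q = [14 3 -11; 3 62 -17; -11 -17 18]
step 0: y = z − H·x̄ = [8, -26]
step 0: S = H·P̄·Hᵀ + R = [79 -114; -114 1407]
step 0: K = P̄·Hᵀ·S⁻¹ = [11347/32719 -1034/32719; -13100/32719 -6782/32719; -1791/32719 3064/32719]
step 0: x' = x̄ + K·y = [19503/32719, 6094/32719, 4165/32719]
step 0: P' = (I − K·H)·P̄ = [19453/32719 -65431/32719 -47012/32719; -65431/32719 255406/32719 183193/32719; -47012/32719 183193/32719 139245/32719]
step 1: x̄ = F·x = [-9244/32719, -33219/32719, 7315/32719]
step 1: P̄ = F·P·Fᵀ + Q = [1070814/32719 667532/32719 -1139956/32719; 667532/32719 716820/32719 -756446/32719; -1139956/32719 -756446/32719 1400958/32719]
step 1: y = z − H·x̄ = [-45021/32719, -83896/32719]
step 1: S = H·P̄·Hᵀ + R = [4231267/32719 -16012638/32719; -16012638/32719 74946297/32719]
step 1: K = P̄·Hᵀ·S⁻¹ = [173778002/618531715 -34135362/618531715; -96224846/618531715 -73562914/618531715; 14443122/123706343 19413708/123706343]
step 1: x' = x̄ + K·y = [-65268170/123706343, -61390825/123706343, -41995915/123706343]
step 1: P' = (I − K·H)·P̄ = [226911014/618531715 -699730692/618531715 -101391008/123706343; -699730692/618531715 2776260836/618531715 400593446/123706343; -101391008/123706343 400593446/123706343 318616146/123706343]
step 2: x̄ = F·x = [-38118570/123706343, 72351610/123706343, 57513480/123706343]
step 2: P̄ = F·P·Fᵀ + Q = [12252621934/618531715 6995060766/618531715 -12391514262/618531715; 6995060766/618531715 9584274409/618531715 -7852301673/618531715; -12391514262/618531715 -7852301673/618531715 15986472271/618531715]
step 2: y = z − H·x̄ = [427961259/123706343, 177571366/123706343]
step 2: S = H·P̄·Hᵀ + R = [10505903164/123706343 -35212381608/123706343; -35212381608/123706343 832565693289/618531715]
step 2: K = P̄·Hᵀ·S⁻¹ = [481680529089/1715955838811 -93768938474/1715955838811; -1061899705263/6863823355244 -207203891726/1715955838811; 806135108413/6863823355244 266634989752/1715955838811]
step 2: x' = x̄ + K·y = [1003021683479/1715955838811, -848923136187/6863823355244, 7510883420105/6863823355244]
step 2: P' = (I − K·H)·P̄ = [627032207630/1715955838811 -1932679362957/1715955838811 -1399416093801/1715955838811; -1932679362957/1715955838811 30689785668953/6863823355244 22130252650221/6863823355244; -1399416093801/1715955838811 22130252650221/6863823355244 17599128234025/6863823355244]

step 0: x' = [19503/32719, 6094/32719, 4165/32719], P' = [19453/32719 -65431/32719 -47012/32719; -65431/32719 255406/32719 183193/32719; -47012/32719 183193/32719 139245/32719]
step 1: x' = [-65268170/123706343, -61390825/123706343, -41995915/123706343], P' = [226911014/618531715 -699730692/618531715 -101391008/123706343; -699730692/618531715 2776260836/618531715 400593446/123706343; -101391008/123706343 400593446/123706343 318616146/123706343]
step 2: x' = [1003021683479/1715955838811, -848923136187/6863823355244, 7510883420105/6863823355244], P' = [627032207630/1715955838811 -1932679362957/1715955838811 -1399416093801/1715955838811; -1932679362957/1715955838811 30689785668953/6863823355244 22130252650221/6863823355244; -1399416093801/1715955838811 22130252650221/6863823355244 17599128234025/6863823355244]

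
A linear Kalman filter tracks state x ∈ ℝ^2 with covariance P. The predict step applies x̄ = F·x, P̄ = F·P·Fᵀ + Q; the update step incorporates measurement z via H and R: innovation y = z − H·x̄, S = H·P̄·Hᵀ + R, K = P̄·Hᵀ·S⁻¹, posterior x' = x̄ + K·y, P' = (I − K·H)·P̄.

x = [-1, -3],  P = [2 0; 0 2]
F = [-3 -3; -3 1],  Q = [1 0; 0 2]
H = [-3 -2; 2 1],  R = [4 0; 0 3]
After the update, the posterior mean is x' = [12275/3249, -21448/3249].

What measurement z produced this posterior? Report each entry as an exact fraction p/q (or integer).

z = [3, 2]

x̄ = F·x = [12, 0]
P̄ = F·P·Fᵀ + Q = [37 12; 12 22]
S = H·P̄·Hᵀ + R = [569 -350; -350 221]
K = P̄·Hᵀ·S⁻¹ = [265/3249 1684/3249; -1580/3249 -1826/3249]
x' − x̄ = [-26713/3249, -21448/3249] = K·y
y = (KᵀK)⁻¹·Kᵀ·(x' − x̄) = [39, -22]
z = y + H·x̄ = [39, -22] + [-36, 24] = [3, 2]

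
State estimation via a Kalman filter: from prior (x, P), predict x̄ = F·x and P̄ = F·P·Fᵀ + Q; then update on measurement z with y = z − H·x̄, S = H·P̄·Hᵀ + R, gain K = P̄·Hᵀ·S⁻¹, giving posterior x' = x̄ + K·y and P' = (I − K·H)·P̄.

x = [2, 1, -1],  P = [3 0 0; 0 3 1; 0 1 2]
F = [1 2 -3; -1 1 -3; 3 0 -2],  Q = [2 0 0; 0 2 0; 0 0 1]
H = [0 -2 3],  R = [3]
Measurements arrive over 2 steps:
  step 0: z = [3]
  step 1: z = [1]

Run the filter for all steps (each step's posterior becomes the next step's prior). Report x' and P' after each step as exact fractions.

step 0: x̄ = F·x = [7, 2, 8]
step 0: P̄ = F·P·Fᵀ + Q = [23 12 17; 12 20 1; 17 1 36]
step 0: y = z − H·x̄ = [-17]
step 0: S = H·P̄·Hᵀ + R = [395]
step 0: K = P̄·Hᵀ·S⁻¹ = [27/395; -37/395; 106/395]
step 0: x' = x̄ + K·y = [2306/395, 1419/395, 1358/395]
step 0: P' = (I − K·H)·P̄ = [8356/395 5739/395 3853/395; 5739/395 6531/395 4317/395; 3853/395 4317/395 2984/395]
step 1: x̄ = F·x = [214/79, -4961/395, 4202/395]
step 1: P̄ = F·P·Fᵀ + Q = [2032/79 -2606/79 3551/79; -2606/79 28271/395 -25552/395; 3551/79 -25552/395 41299/395]
step 1: y = z − H·x̄ = [-22133/395]
step 1: S = H·P̄·Hᵀ + R = [792584/395]
step 1: K = P̄·Hᵀ·S⁻¹ = [79325/792584; -5123/30484; 175001/792584]
step 1: x' = x̄ + K·y = [-2297811/792584, -95807/30484, -1374327/792584]
step 1: P' = (I − K·H)·P̄ = [4456197/792584 23229/30484 481961/792584; 23229/30484 227139/15242 297729/30484; 481961/792584 297729/30484 5335637/792584]

step 0: x' = [2306/395, 1419/395, 1358/395], P' = [8356/395 5739/395 3853/395; 5739/395 6531/395 4317/395; 3853/395 4317/395 2984/395]
step 1: x' = [-2297811/792584, -95807/30484, -1374327/792584], P' = [4456197/792584 23229/30484 481961/792584; 23229/30484 227139/15242 297729/30484; 481961/792584 297729/30484 5335637/792584]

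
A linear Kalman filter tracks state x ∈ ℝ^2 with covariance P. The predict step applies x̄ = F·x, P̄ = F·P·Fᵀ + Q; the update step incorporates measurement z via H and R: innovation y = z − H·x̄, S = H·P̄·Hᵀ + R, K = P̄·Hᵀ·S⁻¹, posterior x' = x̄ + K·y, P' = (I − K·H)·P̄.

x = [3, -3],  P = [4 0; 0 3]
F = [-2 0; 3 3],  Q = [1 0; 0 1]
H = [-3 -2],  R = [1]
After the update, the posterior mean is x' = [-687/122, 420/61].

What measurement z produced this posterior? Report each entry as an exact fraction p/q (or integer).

z = [3]

x̄ = F·x = [-6, 0]
P̄ = F·P·Fᵀ + Q = [17 -24; -24 64]
S = H·P̄·Hᵀ + R = [122]
K = P̄·Hᵀ·S⁻¹ = [-3/122; -28/61]
x' − x̄ = [45/122, 420/61] = K·y
y = (KᵀK)⁻¹·Kᵀ·(x' − x̄) = [-15]
z = y + H·x̄ = [-15] + [18] = [3]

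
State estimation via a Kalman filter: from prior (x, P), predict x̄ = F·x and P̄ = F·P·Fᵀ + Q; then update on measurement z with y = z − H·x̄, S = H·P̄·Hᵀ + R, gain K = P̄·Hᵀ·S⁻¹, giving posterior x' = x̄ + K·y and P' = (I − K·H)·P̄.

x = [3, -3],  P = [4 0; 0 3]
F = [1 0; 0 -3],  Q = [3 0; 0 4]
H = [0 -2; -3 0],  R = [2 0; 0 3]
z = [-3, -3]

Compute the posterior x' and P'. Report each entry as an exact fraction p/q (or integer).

x' = [12/11, 34/21]
P' = [7/22 0; 0 31/63]

x̄ = F·x = [3, 9]
P̄ = F·P·Fᵀ + Q = [7 0; 0 31]
y = z − H·x̄ = [15, 6]
S = H·P̄·Hᵀ + R = [126 0; 0 66]
K = P̄·Hᵀ·S⁻¹ = [0 -7/22; -31/63 0]
x' = x̄ + K·y = [12/11, 34/21]
P' = (I − K·H)·P̄ = [7/22 0; 0 31/63]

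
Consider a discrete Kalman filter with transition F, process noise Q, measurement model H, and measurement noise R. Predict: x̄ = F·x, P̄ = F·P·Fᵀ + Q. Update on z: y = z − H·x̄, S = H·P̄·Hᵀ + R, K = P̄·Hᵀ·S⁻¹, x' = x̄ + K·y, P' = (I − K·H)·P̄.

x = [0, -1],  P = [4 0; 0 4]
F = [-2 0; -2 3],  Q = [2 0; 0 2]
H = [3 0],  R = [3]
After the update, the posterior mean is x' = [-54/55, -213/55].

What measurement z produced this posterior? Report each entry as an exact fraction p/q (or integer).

z = [-3]

x̄ = F·x = [0, -3]
P̄ = F·P·Fᵀ + Q = [18 16; 16 54]
S = H·P̄·Hᵀ + R = [165]
K = P̄·Hᵀ·S⁻¹ = [18/55; 16/55]
x' − x̄ = [-54/55, -48/55] = K·y
y = (KᵀK)⁻¹·Kᵀ·(x' − x̄) = [-3]
z = y + H·x̄ = [-3] + [0] = [-3]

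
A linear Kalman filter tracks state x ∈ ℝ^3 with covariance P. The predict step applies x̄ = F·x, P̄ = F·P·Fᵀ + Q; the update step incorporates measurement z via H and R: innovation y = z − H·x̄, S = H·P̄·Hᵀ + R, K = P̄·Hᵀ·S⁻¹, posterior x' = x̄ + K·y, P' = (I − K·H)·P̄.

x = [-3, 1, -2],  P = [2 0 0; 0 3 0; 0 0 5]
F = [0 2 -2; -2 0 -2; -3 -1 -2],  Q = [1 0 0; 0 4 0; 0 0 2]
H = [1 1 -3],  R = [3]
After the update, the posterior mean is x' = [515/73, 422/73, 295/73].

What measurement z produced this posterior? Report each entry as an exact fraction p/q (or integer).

x̄ = F·x = [6, 10, 12]
P̄ = F·P·Fᵀ + Q = [33 20 14; 20 32 32; 14 32 43]
S = H·P̄·Hᵀ + R = [219]
K = P̄·Hᵀ·S⁻¹ = [11/219; -44/219; -83/219]
x' − x̄ = [77/73, -308/73, -581/73] = K·y
y = (KᵀK)⁻¹·Kᵀ·(x' − x̄) = [21]
z = y + H·x̄ = [21] + [-20] = [1]

z = [1]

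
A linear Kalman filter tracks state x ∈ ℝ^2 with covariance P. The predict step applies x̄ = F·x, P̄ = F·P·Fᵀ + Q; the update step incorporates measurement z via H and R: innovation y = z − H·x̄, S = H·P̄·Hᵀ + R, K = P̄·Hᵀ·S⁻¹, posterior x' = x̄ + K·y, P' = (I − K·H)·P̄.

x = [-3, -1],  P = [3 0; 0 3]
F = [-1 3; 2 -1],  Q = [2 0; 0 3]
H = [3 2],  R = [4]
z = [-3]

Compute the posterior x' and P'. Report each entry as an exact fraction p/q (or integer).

x' = [231/92, -983/184]
P' = [383/46 -1083/92; -1083/92 3231/184]

x̄ = F·x = [0, -5]
P̄ = F·P·Fᵀ + Q = [32 -15; -15 18]
y = z − H·x̄ = [7]
S = H·P̄·Hᵀ + R = [184]
K = P̄·Hᵀ·S⁻¹ = [33/92; -9/184]
x' = x̄ + K·y = [231/92, -983/184]
P' = (I − K·H)·P̄ = [383/46 -1083/92; -1083/92 3231/184]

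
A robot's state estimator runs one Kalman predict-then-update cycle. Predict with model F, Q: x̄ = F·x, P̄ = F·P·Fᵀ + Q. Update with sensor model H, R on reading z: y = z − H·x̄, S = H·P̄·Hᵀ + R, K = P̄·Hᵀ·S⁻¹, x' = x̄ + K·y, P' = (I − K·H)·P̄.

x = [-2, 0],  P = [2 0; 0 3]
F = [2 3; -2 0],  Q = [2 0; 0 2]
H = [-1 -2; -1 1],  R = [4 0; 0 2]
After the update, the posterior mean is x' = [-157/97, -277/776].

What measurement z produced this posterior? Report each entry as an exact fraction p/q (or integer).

z = [3, 1]

x̄ = F·x = [-4, 4]
P̄ = F·P·Fᵀ + Q = [37 -8; -8 10]
S = H·P̄·Hᵀ + R = [49 9; 9 65]
K = P̄·Hᵀ·S⁻¹ = [-30/97 -63/97; -471/1552 495/1552]
x' − x̄ = [231/97, -3381/776] = K·y
y = (KᵀK)⁻¹·Kᵀ·(x' − x̄) = [7, -7]
z = y + H·x̄ = [7, -7] + [-4, 8] = [3, 1]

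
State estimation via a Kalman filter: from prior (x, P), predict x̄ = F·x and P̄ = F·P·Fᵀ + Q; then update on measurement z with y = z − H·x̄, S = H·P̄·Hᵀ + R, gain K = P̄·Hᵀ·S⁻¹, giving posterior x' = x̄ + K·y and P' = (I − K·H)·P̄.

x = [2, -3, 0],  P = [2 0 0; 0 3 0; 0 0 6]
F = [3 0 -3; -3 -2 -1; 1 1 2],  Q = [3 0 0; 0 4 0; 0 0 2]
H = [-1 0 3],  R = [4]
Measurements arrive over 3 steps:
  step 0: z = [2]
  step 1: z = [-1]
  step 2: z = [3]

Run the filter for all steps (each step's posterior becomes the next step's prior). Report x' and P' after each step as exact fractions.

step 0: x̄ = F·x = [6, 0, -1]
step 0: P̄ = F·P·Fᵀ + Q = [75 0 -30; 0 40 -24; -30 -24 31]
step 0: y = z − H·x̄ = [11]
step 0: S = H·P̄·Hᵀ + R = [538]
step 0: K = P̄·Hᵀ·S⁻¹ = [-165/538; -36/269; 123/538]
step 0: x' = x̄ + K·y = [1413/538, -396/269, 815/538]
step 0: P' = (I − K·H)·P̄ = [13125/538 -5940/269 4155/538; -5940/269 8168/269 -2028/269; 4155/538 -2028/269 1549/538]
step 1: x̄ = F·x = [897/269, -1735/269, 2251/538]
step 1: P̄ = F·P·Fᵀ + Q = [29445/269 -20802/269 9537/269; -20802/269 26658/269 -12275/269; 9537/269 -12275/269 13369/538]
step 1: y = z − H·x̄ = [-5497/538]
step 1: S = H·P̄·Hᵀ + R = [66919/538]
step 1: K = P̄·Hᵀ·S⁻¹ = [-1668/66919; -32046/66919; 21033/66919]
step 1: x' = x̄ + K·y = [240189/66919, -104186/66919, 65086/66919]
step 1: P' = (I − K·H)·P̄ = [7319847/66919 -5274258/66919 2437725/66919; -5274258/66919 4722876/66919 -1800814/66919; 2437725/66919 -1800814/66919 840619/66919]
step 2: x̄ = F·x = [525309/66919, -577281/66919, 266175/66919]
step 2: P̄ = F·P·Fᵀ + Q = [29765901/66919 -27889752/66919 13808670/66919; -27889752/66919 30010420/66919 -14775246/66919; 13808670/66919 -14775246/66919 7538165/66919]
step 2: y = z − H·x̄ = [-72459/66919]
step 2: S = H·P̄·Hᵀ + R = [15025042/66919]
step 2: K = P̄·Hᵀ·S⁻¹ = [11660109/15025042; -8217993/7512521; 8805825/15025042]
step 2: x' = x̄ + K·y = [105320013/15025042, -55908906/7512521, 50228325/15025042]
step 2: P' = (I − K·H)·P̄ = [4651530519/15025042 -1699063845/7512521 1566056985/15025042; -1699063845/7512521 1350634238/7512521 -577311939/7512521; 1566056985/15025042 -577311939/7512521 533760095/15025042]

step 0: x' = [1413/538, -396/269, 815/538], P' = [13125/538 -5940/269 4155/538; -5940/269 8168/269 -2028/269; 4155/538 -2028/269 1549/538]
step 1: x' = [240189/66919, -104186/66919, 65086/66919], P' = [7319847/66919 -5274258/66919 2437725/66919; -5274258/66919 4722876/66919 -1800814/66919; 2437725/66919 -1800814/66919 840619/66919]
step 2: x' = [105320013/15025042, -55908906/7512521, 50228325/15025042], P' = [4651530519/15025042 -1699063845/7512521 1566056985/15025042; -1699063845/7512521 1350634238/7512521 -577311939/7512521; 1566056985/15025042 -577311939/7512521 533760095/15025042]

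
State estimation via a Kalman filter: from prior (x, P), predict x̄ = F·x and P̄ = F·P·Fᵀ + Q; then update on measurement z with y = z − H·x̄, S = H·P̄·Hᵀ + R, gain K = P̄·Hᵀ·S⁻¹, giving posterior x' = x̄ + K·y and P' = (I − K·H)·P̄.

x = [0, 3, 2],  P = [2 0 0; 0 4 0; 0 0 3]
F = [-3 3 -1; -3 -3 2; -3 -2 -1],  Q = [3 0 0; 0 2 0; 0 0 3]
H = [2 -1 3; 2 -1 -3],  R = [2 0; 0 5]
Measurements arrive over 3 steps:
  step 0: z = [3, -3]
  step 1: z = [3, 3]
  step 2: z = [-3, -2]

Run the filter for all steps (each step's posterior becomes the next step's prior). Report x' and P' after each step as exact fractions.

step 0: x̄ = F·x = [7, -5, -8]
step 0: P̄ = F·P·Fᵀ + Q = [60 -24 -3; -24 68 36; -3 36 40]
step 0: y = z − H·x̄ = [8, -46]
step 0: S = H·P̄·Hᵀ + R = [514 44; 44 1021]
step 0: K = P̄·Hᵀ·S⁻¹ = [6243/24898 1731/12449; 4/1239 -272/1239; 14461/87143 -14450/87143]
step 0: x' = x̄ + K·y = [32489/12449, 907/177, 11892/12449]
step 0: P' = (I − K·H)·P̄ = [121389/24898 540/59 -402/12449; 540/59 23356/1239 76/413; -402/12449 76/413 16862/87143]
step 1: x̄ = F·x = [82018/12449, -265060/12449, -710831/37347]
step 1: P̄ = F·P·Fᵀ + Q = [8833705/174286 -21683105/174286 -16882553/174286; -21683105/174286 66095223/174286 51204735/174286; -16882553/174286 51204735/174286 121746515/522858]
step 1: y = z − H·x̄ = [319082/12449, -1102580/12449]
step 1: S = H·P̄·Hᵀ + R = [21965767/87143 -12648363/12449; -12648363/12449 76006606/12449]
step 1: K = P̄·Hᵀ·S⁻¹ = [864054577/3396477887 5603698939/44154212531; 87823487/3396477887 -10726255429/44154212531; 50737544/308770717 -670022133/4014019321]
step 1: x' = x̄ + K·y = [82502147980/44154212531, 39146658998/44154212531, -453234331/12042057963]
step 1: P' = (I − K·H)·P̄ = [144821185791/88308425062 239158457885/88308425062 -168275021/8028038642; 239158457885/88308425062 529664782253/88308425062 1694384479/8028038642; -168275021/8028038642 1694384479/8028038642 4669286809/24084115926]
step 2: x̄ = F·x = [-385213823197/132462637593, -1104810418084/132462637593, -88401246197/12042057963]
step 2: P̄ = F·P·Fᵀ + Q = [5773895810855/264925275186 -4986804998465/132462637593 -355185962374/12042057963; -4986804998465/132462637593 15628318843789/132462637593 1093831315055/12042057963; -355185962374/12042057963 1093831315055/12042057963 905106007490/12042057963]
step 2: y = z − H·x̄ = [198679130912/12042057963, -319686288307/12042057963]
step 2: S = H·P̄·Hᵀ + R = [1628757877187/12042057963 -3862014934741/12042057963; -3862014934741/12042057963 23315322928712/12042057963]
step 2: K = P̄·Hᵀ·S⁻¹ = [486418806946246/1914943159548701 248434220025844/1914943159548701; 48336394383706/1914943159548701 -452669230094954/1914943159548701; 314603764727497/1914943159548701 -319087233338708/1914943159548701]
step 2: x' = x̄ + K·y = [-45527085477924151/21064374755035711, -34726438528313118/21064374755035711, -396140417632879/1914943159548701]
step 2: P' = (I − K·H)·P̄ = [68137435035460521/42128749510071422 55954887108341105/21064374755035711 -44888914372788/1914943159548701; 55954887108341105/21064374755035711 123826477706072679/21064374755035711 393336489873697/1914943159548701; -44888914372788/1914943159548701 393336489873697/1914943159548701 370773949358089/1914943159548701]

step 0: x' = [32489/12449, 907/177, 11892/12449], P' = [121389/24898 540/59 -402/12449; 540/59 23356/1239 76/413; -402/12449 76/413 16862/87143]
step 1: x' = [82502147980/44154212531, 39146658998/44154212531, -453234331/12042057963], P' = [144821185791/88308425062 239158457885/88308425062 -168275021/8028038642; 239158457885/88308425062 529664782253/88308425062 1694384479/8028038642; -168275021/8028038642 1694384479/8028038642 4669286809/24084115926]
step 2: x' = [-45527085477924151/21064374755035711, -34726438528313118/21064374755035711, -396140417632879/1914943159548701], P' = [68137435035460521/42128749510071422 55954887108341105/21064374755035711 -44888914372788/1914943159548701; 55954887108341105/21064374755035711 123826477706072679/21064374755035711 393336489873697/1914943159548701; -44888914372788/1914943159548701 393336489873697/1914943159548701 370773949358089/1914943159548701]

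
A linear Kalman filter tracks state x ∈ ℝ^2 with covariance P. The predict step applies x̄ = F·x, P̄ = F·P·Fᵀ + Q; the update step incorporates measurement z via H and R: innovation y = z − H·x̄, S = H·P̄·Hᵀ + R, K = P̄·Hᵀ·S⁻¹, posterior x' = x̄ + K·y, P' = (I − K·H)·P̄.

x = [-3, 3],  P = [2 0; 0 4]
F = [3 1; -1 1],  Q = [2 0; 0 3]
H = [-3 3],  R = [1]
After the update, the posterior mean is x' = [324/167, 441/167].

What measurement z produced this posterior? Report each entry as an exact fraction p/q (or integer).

x̄ = F·x = [-6, 6]
P̄ = F·P·Fᵀ + Q = [24 -2; -2 9]
S = H·P̄·Hᵀ + R = [334]
K = P̄·Hᵀ·S⁻¹ = [-39/167; 33/334]
x' − x̄ = [1326/167, -561/167] = K·y
y = (KᵀK)⁻¹·Kᵀ·(x' − x̄) = [-34]
z = y + H·x̄ = [-34] + [36] = [2]

z = [2]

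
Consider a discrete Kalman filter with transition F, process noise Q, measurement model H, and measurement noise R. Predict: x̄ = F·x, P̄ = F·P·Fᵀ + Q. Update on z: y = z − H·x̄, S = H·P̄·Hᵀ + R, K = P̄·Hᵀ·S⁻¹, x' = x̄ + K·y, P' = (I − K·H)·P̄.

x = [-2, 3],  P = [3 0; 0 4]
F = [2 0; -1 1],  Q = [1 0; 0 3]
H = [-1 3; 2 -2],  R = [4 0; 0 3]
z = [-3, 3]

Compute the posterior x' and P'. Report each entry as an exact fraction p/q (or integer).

x' = [2410/2493, -1247/2493]
P' = [4198/2493 2278/2493; 2278/2493 1906/2493]

x̄ = F·x = [-4, 5]
P̄ = F·P·Fᵀ + Q = [13 -6; -6 10]
y = z − H·x̄ = [-22, 21]
S = H·P̄·Hᵀ + R = [143 -134; -134 143]
K = P̄·Hᵀ·S⁻¹ = [659/2493 1280/2493; 860/2493 248/2493]
x' = x̄ + K·y = [2410/2493, -1247/2493]
P' = (I − K·H)·P̄ = [4198/2493 2278/2493; 2278/2493 1906/2493]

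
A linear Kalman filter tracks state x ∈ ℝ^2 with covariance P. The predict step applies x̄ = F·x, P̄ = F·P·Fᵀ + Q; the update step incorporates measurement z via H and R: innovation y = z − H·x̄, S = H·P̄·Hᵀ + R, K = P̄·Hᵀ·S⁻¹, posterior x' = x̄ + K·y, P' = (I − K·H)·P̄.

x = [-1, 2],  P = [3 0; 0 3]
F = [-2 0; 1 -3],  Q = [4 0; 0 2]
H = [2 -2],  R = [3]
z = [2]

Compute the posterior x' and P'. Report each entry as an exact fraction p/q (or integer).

x' = [-218/243, -485/243]
P' = [1952/243 1886/243; 1886/243 2000/243]

x̄ = F·x = [2, -7]
P̄ = F·P·Fᵀ + Q = [16 -6; -6 32]
y = z − H·x̄ = [-16]
S = H·P̄·Hᵀ + R = [243]
K = P̄·Hᵀ·S⁻¹ = [44/243; -76/243]
x' = x̄ + K·y = [-218/243, -485/243]
P' = (I − K·H)·P̄ = [1952/243 1886/243; 1886/243 2000/243]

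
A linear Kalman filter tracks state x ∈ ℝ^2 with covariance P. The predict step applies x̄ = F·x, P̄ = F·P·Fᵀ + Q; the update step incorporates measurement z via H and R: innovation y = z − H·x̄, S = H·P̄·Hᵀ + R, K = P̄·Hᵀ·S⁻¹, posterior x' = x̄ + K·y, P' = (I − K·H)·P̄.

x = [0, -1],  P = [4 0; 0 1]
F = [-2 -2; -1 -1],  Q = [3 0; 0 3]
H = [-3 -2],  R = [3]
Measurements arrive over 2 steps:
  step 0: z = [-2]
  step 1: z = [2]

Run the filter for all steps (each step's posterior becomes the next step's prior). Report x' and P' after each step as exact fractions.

step 0: x̄ = F·x = [2, 1]
step 0: P̄ = F·P·Fᵀ + Q = [23 10; 10 8]
step 0: y = z − H·x̄ = [6]
step 0: S = H·P̄·Hᵀ + R = [362]
step 0: K = P̄·Hᵀ·S⁻¹ = [-89/362; -23/181]
step 0: x' = x̄ + K·y = [95/181, 43/181]
step 0: P' = (I − K·H)·P̄ = [405/362 -237/181; -237/181 390/181]
step 1: x̄ = F·x = [-276/181, -138/181]
step 1: P̄ = F·P·Fᵀ + Q = [1017/181 237/181; 237/181 1323/362]
step 1: y = z − H·x̄ = [-742/181]
step 1: S = H·P̄·Hᵀ + R = [15186/181]
step 1: K = P̄·Hᵀ·S⁻¹ = [-1175/5062; -339/2531]
step 1: x' = x̄ + K·y = [-1451/2531, -540/2531]
step 1: P' = (I − K·H)·P̄ = [5559/5062 -3288/2531; -3288/2531 10881/5062]

step 0: x' = [95/181, 43/181], P' = [405/362 -237/181; -237/181 390/181]
step 1: x' = [-1451/2531, -540/2531], P' = [5559/5062 -3288/2531; -3288/2531 10881/5062]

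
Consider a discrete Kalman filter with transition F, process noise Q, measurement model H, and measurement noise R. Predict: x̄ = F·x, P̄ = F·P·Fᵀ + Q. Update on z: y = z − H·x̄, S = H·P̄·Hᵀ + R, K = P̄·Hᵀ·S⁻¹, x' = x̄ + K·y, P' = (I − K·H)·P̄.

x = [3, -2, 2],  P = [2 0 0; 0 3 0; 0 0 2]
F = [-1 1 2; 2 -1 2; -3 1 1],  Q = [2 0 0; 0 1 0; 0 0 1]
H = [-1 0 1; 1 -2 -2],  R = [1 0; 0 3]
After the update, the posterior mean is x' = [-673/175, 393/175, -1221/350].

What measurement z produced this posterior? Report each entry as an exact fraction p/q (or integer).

x̄ = F·x = [-1, 12, -9]
P̄ = F·P·Fᵀ + Q = [15 1 13; 1 20 -11; 13 -11 24]
S = H·P̄·Hᵀ + R = [14 0; 0 50]
K = P̄·Hᵀ·S⁻¹ = [-1/7 -13/50; -6/7 -17/50; 11/14 -13/50]
x' − x̄ = [-498/175, -1707/175, 1929/350] = K·y
y = (KᵀK)⁻¹·Kᵀ·(x' − x̄) = [9, 6]
z = y + H·x̄ = [9, 6] + [-8, -7] = [1, -1]

z = [1, -1]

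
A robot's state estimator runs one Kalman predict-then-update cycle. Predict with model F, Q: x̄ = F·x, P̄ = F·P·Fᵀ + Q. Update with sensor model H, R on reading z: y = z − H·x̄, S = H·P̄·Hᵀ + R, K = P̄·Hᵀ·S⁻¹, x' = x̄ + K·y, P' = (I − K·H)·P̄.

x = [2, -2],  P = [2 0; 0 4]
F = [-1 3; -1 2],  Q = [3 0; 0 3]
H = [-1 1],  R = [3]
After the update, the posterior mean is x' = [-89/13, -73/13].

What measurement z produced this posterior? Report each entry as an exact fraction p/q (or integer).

z = [1]

x̄ = F·x = [-8, -6]
P̄ = F·P·Fᵀ + Q = [41 26; 26 21]
S = H·P̄·Hᵀ + R = [13]
K = P̄·Hᵀ·S⁻¹ = [-15/13; -5/13]
x' − x̄ = [15/13, 5/13] = K·y
y = (KᵀK)⁻¹·Kᵀ·(x' − x̄) = [-1]
z = y + H·x̄ = [-1] + [2] = [1]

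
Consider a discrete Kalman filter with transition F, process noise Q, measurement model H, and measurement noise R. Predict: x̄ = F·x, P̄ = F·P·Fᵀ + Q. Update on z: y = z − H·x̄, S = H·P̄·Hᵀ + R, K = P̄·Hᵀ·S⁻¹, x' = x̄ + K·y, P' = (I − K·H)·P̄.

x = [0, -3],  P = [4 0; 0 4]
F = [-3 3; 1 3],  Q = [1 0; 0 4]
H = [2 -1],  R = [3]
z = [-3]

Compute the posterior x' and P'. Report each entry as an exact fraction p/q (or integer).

x̄ = F·x = [-9, -9]
P̄ = F·P·Fᵀ + Q = [73 24; 24 44]
y = z − H·x̄ = [6]
S = H·P̄·Hᵀ + R = [243]
K = P̄·Hᵀ·S⁻¹ = [122/243; 4/243]
x' = x̄ + K·y = [-485/81, -721/81]
P' = (I − K·H)·P̄ = [2855/243 5344/243; 5344/243 10676/243]

x' = [-485/81, -721/81]
P' = [2855/243 5344/243; 5344/243 10676/243]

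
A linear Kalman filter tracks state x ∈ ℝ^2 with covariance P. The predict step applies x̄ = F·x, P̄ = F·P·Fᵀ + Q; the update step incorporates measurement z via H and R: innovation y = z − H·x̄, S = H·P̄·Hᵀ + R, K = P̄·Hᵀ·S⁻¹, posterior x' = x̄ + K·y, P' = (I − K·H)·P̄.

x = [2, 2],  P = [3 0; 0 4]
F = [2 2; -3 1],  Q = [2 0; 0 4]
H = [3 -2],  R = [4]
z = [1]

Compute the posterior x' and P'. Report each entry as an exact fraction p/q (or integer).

x̄ = F·x = [8, -4]
P̄ = F·P·Fᵀ + Q = [30 -10; -10 35]
y = z − H·x̄ = [-31]
S = H·P̄·Hᵀ + R = [534]
K = P̄·Hᵀ·S⁻¹ = [55/267; -50/267]
x' = x̄ + K·y = [431/267, 482/267]
P' = (I − K·H)·P̄ = [1960/267 2830/267; 2830/267 4345/267]

x' = [431/267, 482/267]
P' = [1960/267 2830/267; 2830/267 4345/267]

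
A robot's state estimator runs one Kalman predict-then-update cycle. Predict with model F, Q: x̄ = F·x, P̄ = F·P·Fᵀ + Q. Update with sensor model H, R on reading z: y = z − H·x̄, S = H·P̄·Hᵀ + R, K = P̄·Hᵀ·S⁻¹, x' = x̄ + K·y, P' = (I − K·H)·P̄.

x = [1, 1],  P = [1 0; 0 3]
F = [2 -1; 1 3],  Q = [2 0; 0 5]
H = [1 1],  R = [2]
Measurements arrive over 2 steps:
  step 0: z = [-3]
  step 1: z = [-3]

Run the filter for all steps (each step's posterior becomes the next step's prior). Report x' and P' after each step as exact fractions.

step 0: x̄ = F·x = [1, 4]
step 0: P̄ = F·P·Fᵀ + Q = [9 -7; -7 33]
step 0: y = z − H·x̄ = [-8]
step 0: S = H·P̄·Hᵀ + R = [30]
step 0: K = P̄·Hᵀ·S⁻¹ = [1/15; 13/15]
step 0: x' = x̄ + K·y = [7/15, -44/15]
step 0: P' = (I − K·H)·P̄ = [133/15 -131/15; -131/15 157/15]
step 1: x̄ = F·x = [58/15, -25/3]
step 1: P̄ = F·P·Fᵀ + Q = [1243/15 -172/3; -172/3 167/3]
step 1: y = z − H·x̄ = [22/15]
step 1: S = H·P̄·Hᵀ + R = [388/15]
step 1: K = P̄·Hᵀ·S⁻¹ = [383/388; -25/388]
step 1: x' = x̄ + K·y = [1031/194, -1635/194]
step 1: P' = (I − K·H)·P̄ = [22373/388 -21607/388; -21607/388 21557/388]

step 0: x' = [7/15, -44/15], P' = [133/15 -131/15; -131/15 157/15]
step 1: x' = [1031/194, -1635/194], P' = [22373/388 -21607/388; -21607/388 21557/388]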